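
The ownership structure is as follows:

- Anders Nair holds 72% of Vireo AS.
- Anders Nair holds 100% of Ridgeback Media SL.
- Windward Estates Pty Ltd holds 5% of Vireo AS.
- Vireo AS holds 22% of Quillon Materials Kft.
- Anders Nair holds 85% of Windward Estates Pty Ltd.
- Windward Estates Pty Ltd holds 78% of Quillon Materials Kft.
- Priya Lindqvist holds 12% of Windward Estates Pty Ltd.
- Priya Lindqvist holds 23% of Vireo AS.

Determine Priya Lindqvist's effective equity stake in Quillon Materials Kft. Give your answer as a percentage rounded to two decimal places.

Priya reaches Quillon along 3 paths.
Via Windward: 12% × 78% = 9.36%.
Via Vireo: 23% × 22% = 5.06%.
Via Windward → Vireo: 12% × 5% × 22% = 0.132%.
Total: 9.36% + 5.06% + 0.132% = 14.552%.
Rounded: 14.55%.

14.55%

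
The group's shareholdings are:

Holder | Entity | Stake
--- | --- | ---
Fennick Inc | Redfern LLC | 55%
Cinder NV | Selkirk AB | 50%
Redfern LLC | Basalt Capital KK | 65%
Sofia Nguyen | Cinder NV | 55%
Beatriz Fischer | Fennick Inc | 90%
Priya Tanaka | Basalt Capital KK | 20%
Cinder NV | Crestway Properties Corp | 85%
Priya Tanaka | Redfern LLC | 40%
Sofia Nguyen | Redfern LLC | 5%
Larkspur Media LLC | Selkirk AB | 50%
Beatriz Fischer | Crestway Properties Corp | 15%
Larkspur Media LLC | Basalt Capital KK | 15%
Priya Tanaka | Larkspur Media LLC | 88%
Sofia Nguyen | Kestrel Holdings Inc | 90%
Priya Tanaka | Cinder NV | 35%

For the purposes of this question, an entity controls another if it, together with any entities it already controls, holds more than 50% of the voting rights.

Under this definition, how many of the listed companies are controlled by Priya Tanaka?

Priya holds 88% of Larkspur, so Priya controls Larkspur.
No other company's threshold is met.
Priya controls 1 company.

1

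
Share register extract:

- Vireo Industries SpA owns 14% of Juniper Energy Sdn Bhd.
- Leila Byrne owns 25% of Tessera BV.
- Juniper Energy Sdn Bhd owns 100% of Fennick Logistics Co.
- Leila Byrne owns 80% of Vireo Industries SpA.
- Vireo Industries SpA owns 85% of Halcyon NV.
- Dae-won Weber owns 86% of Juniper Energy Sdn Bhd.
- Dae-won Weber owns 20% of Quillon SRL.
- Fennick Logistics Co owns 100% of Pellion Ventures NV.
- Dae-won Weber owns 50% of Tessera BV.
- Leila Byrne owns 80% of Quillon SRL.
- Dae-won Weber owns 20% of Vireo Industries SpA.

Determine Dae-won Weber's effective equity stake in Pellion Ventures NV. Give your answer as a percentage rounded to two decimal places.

Dae-won reaches Pellion along 2 paths.
Via Vireo → Juniper → Fennick: 20% × 14% × 100% × 100% = 2.8%.
Via Juniper → Fennick: 86% × 100% × 100% = 86%.
Total: 2.8% + 86% = 88.8%.
Rounded: 88.80%.

88.80%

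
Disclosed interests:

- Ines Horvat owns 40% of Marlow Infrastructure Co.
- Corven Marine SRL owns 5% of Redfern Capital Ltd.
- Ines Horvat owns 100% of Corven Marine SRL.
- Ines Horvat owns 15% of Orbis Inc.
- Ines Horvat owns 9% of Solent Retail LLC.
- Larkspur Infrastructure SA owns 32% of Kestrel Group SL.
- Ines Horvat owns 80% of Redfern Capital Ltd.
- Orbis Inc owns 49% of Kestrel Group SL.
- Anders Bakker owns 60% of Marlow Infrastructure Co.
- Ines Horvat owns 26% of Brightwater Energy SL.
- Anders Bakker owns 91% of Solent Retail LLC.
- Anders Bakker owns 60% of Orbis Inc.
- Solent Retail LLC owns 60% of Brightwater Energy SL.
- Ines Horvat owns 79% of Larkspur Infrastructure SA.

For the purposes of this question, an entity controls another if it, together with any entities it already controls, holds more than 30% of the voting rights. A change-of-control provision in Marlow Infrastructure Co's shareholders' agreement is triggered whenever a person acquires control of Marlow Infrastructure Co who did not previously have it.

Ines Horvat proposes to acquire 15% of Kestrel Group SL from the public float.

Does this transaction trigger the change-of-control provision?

No

The purchase changes only Ines's holdings, so Ines is the only person who could newly come to control Marlow.
Ines holds 40% of Marlow, so Ines controls Marlow.
So Ines already controls Marlow before the transaction.
After the purchase, Ines holds 15% of Kestrel directly.
Ines controlled Marlow already, so this is not a new person acquiring control; every other person's position is unchanged or reduced.
No new person acquires control, so the clause is not triggered.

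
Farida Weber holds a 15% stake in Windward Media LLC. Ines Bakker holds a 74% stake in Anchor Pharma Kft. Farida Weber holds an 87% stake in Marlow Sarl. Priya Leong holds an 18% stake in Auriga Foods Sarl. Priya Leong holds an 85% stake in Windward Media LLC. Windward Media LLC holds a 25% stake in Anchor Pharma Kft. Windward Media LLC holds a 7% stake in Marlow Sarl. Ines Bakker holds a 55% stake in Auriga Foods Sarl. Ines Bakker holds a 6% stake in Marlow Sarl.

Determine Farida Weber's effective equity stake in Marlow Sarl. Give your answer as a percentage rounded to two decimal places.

88.05%

Farida reaches Marlow along 2 paths.
Direct stake: 87% = 87%.
Via Windward: 15% × 7% = 1.05%.
Total: 87% + 1.05% = 88.05%.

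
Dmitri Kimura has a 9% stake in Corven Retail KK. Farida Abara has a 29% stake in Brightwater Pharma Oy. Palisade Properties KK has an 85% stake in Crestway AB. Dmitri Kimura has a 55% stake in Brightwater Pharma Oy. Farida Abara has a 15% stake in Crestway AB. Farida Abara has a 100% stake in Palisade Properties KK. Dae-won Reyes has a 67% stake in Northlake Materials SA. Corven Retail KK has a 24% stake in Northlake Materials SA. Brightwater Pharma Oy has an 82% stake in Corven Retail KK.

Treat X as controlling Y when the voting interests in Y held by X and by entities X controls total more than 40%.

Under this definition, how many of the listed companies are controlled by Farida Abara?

Farida holds 100% of Palisade, so Farida controls Palisade.
Palisade and Farida together hold 85% + 15% = 100% of Crestway, so Farida controls Crestway.
No other company's threshold is met.
Farida controls 2 companies.

2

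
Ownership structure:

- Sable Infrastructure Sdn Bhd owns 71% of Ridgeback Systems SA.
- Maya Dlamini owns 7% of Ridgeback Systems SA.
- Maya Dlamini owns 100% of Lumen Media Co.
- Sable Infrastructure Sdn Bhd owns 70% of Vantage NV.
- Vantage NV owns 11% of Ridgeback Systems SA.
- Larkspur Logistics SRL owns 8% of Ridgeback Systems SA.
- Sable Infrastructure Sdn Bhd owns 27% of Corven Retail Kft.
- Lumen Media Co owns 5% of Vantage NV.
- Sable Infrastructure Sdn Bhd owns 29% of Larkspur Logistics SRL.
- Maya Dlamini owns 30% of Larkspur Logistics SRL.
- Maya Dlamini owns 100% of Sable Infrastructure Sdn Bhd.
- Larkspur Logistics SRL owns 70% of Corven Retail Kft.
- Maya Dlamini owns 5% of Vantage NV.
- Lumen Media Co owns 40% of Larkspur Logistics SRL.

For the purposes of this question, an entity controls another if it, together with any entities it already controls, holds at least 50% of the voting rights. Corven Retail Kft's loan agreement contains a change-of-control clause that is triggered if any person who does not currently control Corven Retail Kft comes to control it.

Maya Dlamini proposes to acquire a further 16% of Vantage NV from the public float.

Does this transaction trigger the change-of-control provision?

The purchase changes only Maya's holdings, so Maya is the only person who could newly come to control Corven.
Maya holds 100% of Sable, so Maya controls Sable.
Maya holds 100% of Lumen, so Maya controls Lumen.
Sable and Maya and Lumen together hold 29% + 30% + 40% = 99% of Larkspur, so Maya controls Larkspur.
Sable and Larkspur together hold 27% + 70% = 97% of Corven, so Maya controls Corven.
So Maya already controls Corven before the transaction.
After the purchase, Maya's direct stake in Vantage rises to 5% + 16% = 21%.
Maya controlled Corven already, so this is not a new person acquiring control; every other person's position is unchanged or reduced.
No new person acquires control, so the clause is not triggered.

No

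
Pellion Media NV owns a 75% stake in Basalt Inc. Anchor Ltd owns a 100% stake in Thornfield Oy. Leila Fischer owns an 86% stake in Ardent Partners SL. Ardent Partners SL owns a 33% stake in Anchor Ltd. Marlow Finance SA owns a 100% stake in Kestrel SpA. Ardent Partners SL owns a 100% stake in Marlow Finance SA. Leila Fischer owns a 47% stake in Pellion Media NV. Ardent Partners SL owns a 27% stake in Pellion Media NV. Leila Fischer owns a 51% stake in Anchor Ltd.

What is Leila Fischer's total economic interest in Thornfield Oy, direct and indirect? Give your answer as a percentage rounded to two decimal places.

Leila reaches Thornfield along 2 paths.
Via Anchor: 51% × 100% = 51%.
Via Ardent → Anchor: 86% × 33% × 100% = 28.38%.
Total: 51% + 28.38% = 79.38%.

79.38%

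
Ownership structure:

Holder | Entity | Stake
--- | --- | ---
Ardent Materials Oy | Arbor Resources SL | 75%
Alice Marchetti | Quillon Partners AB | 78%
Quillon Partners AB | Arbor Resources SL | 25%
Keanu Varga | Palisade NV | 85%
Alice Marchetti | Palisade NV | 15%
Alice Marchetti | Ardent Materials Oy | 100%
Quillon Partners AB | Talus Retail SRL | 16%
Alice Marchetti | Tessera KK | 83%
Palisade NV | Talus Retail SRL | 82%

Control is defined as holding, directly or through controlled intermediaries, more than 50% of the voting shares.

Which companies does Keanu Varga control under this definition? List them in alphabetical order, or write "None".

Palisade NV, Talus Retail SRL

Keanu holds 85% of Palisade, so Keanu controls Palisade.
Palisade holds 82% of Talus, so Keanu controls Talus.
No other company's threshold is met.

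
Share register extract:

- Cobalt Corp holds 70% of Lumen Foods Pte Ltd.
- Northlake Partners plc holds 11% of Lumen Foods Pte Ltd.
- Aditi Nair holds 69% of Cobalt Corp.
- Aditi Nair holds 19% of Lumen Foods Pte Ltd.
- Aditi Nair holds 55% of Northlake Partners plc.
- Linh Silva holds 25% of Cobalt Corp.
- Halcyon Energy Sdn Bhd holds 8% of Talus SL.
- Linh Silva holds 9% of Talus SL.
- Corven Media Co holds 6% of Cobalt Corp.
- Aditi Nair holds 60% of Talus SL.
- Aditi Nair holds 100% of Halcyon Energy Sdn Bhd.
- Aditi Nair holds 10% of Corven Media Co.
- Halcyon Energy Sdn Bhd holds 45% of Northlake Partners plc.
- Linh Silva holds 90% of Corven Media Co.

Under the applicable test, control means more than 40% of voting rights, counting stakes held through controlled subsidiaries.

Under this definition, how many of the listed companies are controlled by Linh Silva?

1

Linh holds 90% of Corven, so Linh controls Corven.
No other company's threshold is met.
Linh controls 1 company.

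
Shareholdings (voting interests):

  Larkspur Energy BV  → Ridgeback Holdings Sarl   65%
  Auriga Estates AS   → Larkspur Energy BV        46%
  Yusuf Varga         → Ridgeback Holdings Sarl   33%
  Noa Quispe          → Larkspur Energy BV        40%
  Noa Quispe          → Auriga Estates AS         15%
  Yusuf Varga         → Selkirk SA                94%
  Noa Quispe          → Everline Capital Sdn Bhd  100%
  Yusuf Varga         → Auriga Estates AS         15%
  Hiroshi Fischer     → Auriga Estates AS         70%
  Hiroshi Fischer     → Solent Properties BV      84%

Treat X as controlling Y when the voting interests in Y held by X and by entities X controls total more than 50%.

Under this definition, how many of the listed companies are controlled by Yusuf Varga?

Yusuf holds 94% of Selkirk, so Yusuf controls Selkirk.
No other company's threshold is met.
Yusuf controls 1 company.

1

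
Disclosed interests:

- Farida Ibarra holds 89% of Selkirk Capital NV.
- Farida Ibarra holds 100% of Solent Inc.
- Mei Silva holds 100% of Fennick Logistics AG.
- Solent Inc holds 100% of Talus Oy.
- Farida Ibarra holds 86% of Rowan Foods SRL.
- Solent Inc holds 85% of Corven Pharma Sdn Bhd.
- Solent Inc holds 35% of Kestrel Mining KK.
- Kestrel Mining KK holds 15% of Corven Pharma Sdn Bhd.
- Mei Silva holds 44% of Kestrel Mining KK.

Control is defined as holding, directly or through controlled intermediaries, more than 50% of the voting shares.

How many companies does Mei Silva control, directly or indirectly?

Mei holds 100% of Fennick, so Mei controls Fennick.
No other company's threshold is met.
Mei controls 1 company.

1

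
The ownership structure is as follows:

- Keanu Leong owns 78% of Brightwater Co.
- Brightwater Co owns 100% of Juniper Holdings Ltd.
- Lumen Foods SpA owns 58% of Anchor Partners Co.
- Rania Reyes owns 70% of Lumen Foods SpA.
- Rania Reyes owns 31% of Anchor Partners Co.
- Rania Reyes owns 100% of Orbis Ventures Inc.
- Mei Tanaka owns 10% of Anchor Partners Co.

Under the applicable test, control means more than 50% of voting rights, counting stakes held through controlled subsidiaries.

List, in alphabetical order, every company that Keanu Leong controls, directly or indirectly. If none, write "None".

Brightwater Co, Juniper Holdings Ltd

Keanu holds 78% of Brightwater, so Keanu controls Brightwater.
Brightwater holds 100% of Juniper, so Keanu controls Juniper.
No other company's threshold is met.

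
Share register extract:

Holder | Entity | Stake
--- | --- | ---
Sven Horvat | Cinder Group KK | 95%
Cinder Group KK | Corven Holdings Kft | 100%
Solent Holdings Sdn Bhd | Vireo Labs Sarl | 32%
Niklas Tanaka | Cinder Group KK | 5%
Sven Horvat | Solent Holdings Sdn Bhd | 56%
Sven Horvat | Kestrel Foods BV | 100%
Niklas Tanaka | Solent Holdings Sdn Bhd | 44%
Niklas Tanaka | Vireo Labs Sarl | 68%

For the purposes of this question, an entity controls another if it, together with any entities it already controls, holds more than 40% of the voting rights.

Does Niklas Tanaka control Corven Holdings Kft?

Niklas holds 44% of Solent, so Niklas controls Solent.
Solent and Niklas together hold 32% + 68% = 100% of Vireo, so Niklas controls Vireo.
Neither Niklas nor any entity Niklas controls holds any voting interest in Corven.
So Niklas does not control Corven.

No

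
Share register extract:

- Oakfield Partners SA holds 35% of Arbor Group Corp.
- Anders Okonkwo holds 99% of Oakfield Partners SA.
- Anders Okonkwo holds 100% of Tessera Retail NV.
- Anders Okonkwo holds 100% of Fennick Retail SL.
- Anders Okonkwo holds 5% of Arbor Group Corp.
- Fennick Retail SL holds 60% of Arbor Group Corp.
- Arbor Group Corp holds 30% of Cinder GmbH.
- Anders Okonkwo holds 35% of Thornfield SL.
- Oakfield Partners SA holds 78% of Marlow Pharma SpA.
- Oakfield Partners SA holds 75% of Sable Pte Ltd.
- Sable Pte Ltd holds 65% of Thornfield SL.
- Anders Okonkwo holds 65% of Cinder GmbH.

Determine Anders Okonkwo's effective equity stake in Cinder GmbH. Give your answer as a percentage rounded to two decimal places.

Anders reaches Cinder along 4 paths.
Direct stake: 65% = 65%.
Via Fennick → Arbor: 100% × 60% × 30% = 18%.
Via Oakfield → Arbor: 99% × 35% × 30% = 10.395%.
Via Arbor: 5% × 30% = 1.5%.
Total: 65% + 18% + 10.395% + 1.5% = 94.895%.
Rounded: 94.90%.

94.90%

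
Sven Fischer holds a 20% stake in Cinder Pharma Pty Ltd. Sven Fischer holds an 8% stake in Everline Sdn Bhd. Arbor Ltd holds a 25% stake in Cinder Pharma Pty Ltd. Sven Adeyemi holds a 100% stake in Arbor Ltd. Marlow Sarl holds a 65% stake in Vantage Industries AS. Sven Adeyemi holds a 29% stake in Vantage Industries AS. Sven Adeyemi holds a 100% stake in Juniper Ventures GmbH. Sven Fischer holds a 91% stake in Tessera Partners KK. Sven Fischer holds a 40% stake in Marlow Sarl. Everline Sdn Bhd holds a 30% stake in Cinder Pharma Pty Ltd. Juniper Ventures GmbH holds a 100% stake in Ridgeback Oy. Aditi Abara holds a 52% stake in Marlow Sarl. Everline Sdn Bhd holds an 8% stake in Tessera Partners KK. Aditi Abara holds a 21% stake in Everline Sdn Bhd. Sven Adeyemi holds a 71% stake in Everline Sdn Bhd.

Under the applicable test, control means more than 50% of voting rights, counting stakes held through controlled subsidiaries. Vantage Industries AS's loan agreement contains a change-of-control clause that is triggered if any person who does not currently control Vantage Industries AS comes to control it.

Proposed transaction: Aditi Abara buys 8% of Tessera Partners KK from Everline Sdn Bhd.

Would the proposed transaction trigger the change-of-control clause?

The purchase adds only to Aditi's holdings (Everline's stake shrinks), so Aditi is the only person who could newly come to control Vantage.
Aditi holds 52% of Marlow, so Aditi controls Marlow.
Marlow holds 65% of Vantage, so Aditi controls Vantage.
So Aditi already controls Vantage before the transaction.
After the purchase, Aditi holds 8% of Tessera directly, and Everline's stake falls to 0%.
Aditi controlled Vantage already, so this is not a new person acquiring control; every other person's position is unchanged or reduced.
No new person acquires control, so the clause is not triggered.

No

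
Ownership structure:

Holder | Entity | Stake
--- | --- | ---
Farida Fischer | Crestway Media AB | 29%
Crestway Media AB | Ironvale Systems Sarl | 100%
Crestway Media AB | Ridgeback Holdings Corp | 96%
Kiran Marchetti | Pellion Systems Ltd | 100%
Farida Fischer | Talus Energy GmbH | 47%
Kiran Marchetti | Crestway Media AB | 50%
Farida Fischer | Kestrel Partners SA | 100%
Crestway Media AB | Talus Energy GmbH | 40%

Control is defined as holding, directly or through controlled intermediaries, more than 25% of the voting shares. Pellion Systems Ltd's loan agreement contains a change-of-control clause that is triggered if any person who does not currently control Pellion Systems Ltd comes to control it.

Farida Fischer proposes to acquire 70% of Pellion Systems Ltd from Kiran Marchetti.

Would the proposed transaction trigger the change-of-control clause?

Yes

The purchase adds only to Farida's holdings (Kiran's stake shrinks), so Farida is the only person who could newly come to control Pellion.
Farida holds 100% of Kestrel, so Farida controls Kestrel.
Farida holds 29% of Crestway, so Farida controls Crestway.
Farida and Crestway together hold 47% + 40% = 87% of Talus, so Farida controls Talus.
Crestway holds 100% of Ironvale, so Farida controls Ironvale.
Crestway holds 96% of Ridgeback, so Farida controls Ridgeback.
Neither Farida nor any entity Farida controls holds any voting interest in Pellion.
So before the transaction, Farida does not control Pellion.
After the purchase, Farida holds 70% of Pellion directly, and Kiran's stake falls to 30%.
Farida holds 70% of Pellion, so Farida controls Pellion.
Farida did not control Pellion before and does after, so the clause is triggered.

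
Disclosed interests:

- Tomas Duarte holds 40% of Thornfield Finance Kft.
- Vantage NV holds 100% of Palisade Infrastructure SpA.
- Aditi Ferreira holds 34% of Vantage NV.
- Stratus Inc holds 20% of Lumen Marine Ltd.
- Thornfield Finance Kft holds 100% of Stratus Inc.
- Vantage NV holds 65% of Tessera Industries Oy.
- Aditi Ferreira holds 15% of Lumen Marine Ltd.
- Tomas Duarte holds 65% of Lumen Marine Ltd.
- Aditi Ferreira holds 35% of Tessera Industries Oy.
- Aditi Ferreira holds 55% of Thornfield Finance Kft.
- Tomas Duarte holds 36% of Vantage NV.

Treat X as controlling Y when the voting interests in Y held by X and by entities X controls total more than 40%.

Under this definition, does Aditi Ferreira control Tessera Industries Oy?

No

Aditi holds 55% of Thornfield, so Aditi controls Thornfield.
Thornfield holds 100% of Stratus, so Aditi controls Stratus.
In Tessera, Aditi's side holds only 35%, not > 40%.
So Aditi does not control Tessera.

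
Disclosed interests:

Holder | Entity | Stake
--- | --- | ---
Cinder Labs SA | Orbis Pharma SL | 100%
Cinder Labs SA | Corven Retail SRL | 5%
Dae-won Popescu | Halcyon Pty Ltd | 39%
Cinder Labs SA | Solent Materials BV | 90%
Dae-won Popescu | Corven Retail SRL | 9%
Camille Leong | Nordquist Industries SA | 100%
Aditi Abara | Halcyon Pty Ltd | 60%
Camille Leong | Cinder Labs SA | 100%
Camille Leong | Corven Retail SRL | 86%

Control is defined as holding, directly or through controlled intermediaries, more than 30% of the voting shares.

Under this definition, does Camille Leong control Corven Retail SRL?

Yes

Camille holds 100% of Cinder, so Camille controls Cinder.
Camille and Cinder together hold 86% + 5% = 91% of Corven, so Camille controls Corven.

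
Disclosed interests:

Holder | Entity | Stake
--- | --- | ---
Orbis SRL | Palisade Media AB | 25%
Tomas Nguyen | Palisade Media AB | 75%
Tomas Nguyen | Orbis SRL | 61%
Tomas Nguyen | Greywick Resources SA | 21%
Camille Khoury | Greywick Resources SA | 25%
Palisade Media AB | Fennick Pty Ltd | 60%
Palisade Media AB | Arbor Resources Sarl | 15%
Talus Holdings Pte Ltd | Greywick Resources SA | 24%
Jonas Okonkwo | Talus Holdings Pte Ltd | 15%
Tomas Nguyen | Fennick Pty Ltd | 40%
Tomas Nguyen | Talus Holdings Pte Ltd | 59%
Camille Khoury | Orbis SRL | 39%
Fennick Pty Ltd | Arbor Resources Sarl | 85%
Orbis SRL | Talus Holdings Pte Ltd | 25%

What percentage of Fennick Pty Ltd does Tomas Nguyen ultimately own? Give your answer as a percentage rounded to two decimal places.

94.15%

Tomas reaches Fennick along 3 paths.
Via Palisade: 75% × 60% = 45%.
Via Orbis → Palisade: 61% × 25% × 60% = 9.15%.
Direct stake: 40% = 40%.
Total: 45% + 9.15% + 40% = 94.15%.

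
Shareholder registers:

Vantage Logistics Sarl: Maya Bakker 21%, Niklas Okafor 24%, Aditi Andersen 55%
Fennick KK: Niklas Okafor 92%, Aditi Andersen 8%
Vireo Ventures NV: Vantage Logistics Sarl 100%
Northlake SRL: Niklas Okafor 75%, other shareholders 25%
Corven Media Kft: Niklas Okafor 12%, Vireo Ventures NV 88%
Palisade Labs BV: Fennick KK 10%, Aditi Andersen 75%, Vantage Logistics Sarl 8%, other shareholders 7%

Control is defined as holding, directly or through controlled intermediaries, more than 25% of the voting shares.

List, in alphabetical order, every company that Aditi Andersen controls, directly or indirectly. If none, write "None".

Aditi holds 55% of Vantage, so Aditi controls Vantage.
Vantage holds 100% of Vireo, so Aditi controls Vireo.
Vireo holds 88% of Corven, so Aditi controls Corven.
Aditi and Vantage together hold 75% + 8% = 83% of Palisade, so Aditi controls Palisade.
No other company's threshold is met.

Corven Media Kft, Palisade Labs BV, Vantage Logistics Sarl, Vireo Ventures NV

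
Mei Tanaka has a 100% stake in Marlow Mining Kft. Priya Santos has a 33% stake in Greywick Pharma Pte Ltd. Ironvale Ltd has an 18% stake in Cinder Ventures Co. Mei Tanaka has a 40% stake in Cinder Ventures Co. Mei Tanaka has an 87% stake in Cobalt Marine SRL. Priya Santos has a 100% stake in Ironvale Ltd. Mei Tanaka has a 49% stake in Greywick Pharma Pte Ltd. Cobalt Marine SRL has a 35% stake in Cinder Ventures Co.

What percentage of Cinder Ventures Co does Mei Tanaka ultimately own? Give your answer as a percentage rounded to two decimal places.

Mei reaches Cinder along 2 paths.
Via Cobalt: 87% × 35% = 30.45%.
Direct stake: 40% = 40%.
Total: 30.45% + 40% = 70.45%.

70.45%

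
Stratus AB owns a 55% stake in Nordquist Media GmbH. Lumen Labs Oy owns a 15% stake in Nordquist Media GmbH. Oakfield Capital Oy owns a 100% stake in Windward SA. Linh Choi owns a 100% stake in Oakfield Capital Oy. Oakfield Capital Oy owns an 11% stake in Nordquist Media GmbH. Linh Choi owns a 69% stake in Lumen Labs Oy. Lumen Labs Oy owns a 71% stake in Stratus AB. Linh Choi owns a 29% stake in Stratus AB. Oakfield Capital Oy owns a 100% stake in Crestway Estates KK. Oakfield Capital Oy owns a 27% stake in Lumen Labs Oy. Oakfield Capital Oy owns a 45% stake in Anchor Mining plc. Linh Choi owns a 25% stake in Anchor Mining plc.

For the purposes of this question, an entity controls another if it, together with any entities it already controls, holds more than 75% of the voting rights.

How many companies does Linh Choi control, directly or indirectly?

6

Linh holds 100% of Oakfield, so Linh controls Oakfield.
Oakfield and Linh together hold 27% + 69% = 96% of Lumen, so Linh controls Lumen.
Lumen and Linh together hold 71% + 29% = 100% of Stratus, so Linh controls Stratus.
Oakfield holds 100% of Crestway, so Linh controls Crestway.
Oakfield holds 100% of Windward, so Linh controls Windward.
Stratus and Lumen and Oakfield together hold 55% + 15% + 11% = 81% of Nordquist, so Linh controls Nordquist.
No other company's threshold is met.
Linh controls 6 companies.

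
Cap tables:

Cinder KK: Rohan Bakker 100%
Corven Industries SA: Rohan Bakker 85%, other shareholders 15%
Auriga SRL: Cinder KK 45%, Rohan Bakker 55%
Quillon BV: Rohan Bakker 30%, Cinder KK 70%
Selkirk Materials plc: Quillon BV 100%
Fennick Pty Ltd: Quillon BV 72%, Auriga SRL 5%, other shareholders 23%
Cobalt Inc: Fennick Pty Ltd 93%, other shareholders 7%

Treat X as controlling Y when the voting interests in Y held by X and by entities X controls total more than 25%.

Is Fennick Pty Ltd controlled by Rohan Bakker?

Rohan holds 100% of Cinder, so Rohan controls Cinder.
Cinder and Rohan together hold 45% + 55% = 100% of Auriga, so Rohan controls Auriga.
Rohan and Cinder together hold 30% + 70% = 100% of Quillon, so Rohan controls Quillon.
Quillon and Auriga together hold 72% + 5% = 77% of Fennick, so Rohan controls Fennick.

Yes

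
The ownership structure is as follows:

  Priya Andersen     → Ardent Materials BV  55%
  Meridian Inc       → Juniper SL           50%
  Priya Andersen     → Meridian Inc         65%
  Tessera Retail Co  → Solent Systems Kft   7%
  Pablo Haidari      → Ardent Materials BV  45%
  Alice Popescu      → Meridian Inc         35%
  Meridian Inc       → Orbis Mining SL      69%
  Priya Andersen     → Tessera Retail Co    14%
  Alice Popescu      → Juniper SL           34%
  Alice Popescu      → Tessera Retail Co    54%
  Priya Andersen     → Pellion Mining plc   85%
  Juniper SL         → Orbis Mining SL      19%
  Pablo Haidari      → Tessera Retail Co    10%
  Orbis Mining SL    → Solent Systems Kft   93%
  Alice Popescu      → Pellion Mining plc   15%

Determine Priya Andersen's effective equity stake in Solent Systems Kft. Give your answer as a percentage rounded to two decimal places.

48.43%

Priya reaches Solent along 3 paths.
Via Meridian → Orbis: 65% × 69% × 93% = 41.7105%.
Via Meridian → Juniper → Orbis: 65% × 50% × 19% × 93% = 5.74275%.
Via Tessera: 14% × 7% = 0.98%.
Total: 41.7105% + 5.74275% + 0.98% = 48.43325%.
Rounded: 48.43%.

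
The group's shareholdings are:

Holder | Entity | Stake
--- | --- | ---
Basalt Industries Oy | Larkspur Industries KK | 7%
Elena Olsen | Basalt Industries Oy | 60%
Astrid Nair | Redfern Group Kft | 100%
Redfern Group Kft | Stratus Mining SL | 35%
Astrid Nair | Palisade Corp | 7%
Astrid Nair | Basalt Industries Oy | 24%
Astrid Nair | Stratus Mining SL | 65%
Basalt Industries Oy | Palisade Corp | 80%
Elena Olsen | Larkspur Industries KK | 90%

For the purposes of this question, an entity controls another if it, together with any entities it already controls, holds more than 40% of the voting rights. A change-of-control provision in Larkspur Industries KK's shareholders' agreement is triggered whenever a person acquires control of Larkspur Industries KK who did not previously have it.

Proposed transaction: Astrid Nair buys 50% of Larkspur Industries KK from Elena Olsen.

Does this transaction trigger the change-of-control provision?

The purchase adds only to Astrid's holdings (Elena's stake shrinks), so Astrid is the only person who could newly come to control Larkspur.
Astrid holds 100% of Redfern, so Astrid controls Redfern.
Astrid and Redfern together hold 65% + 35% = 100% of Stratus, so Astrid controls Stratus.
Neither Astrid nor any entity Astrid controls holds any voting interest in Larkspur.
So before the transaction, Astrid does not control Larkspur.
After the purchase, Astrid holds 50% of Larkspur directly, and Elena's stake falls to 40%.
Astrid holds 50% of Larkspur, so Astrid controls Larkspur.
Astrid did not control Larkspur before and does after, so the clause is triggered.

Yes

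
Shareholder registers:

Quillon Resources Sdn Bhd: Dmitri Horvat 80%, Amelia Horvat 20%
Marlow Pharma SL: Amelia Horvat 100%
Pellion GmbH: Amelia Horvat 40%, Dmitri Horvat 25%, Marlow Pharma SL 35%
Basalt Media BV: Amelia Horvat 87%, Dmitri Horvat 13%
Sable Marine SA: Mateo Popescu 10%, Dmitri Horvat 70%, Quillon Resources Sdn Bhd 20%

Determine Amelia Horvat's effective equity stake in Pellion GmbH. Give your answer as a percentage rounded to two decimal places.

Amelia reaches Pellion along 2 paths.
Direct stake: 40% = 40%.
Via Marlow: 100% × 35% = 35%.
Total: 40% + 35% = 75%.
Rounded: 75.00%.

75.00%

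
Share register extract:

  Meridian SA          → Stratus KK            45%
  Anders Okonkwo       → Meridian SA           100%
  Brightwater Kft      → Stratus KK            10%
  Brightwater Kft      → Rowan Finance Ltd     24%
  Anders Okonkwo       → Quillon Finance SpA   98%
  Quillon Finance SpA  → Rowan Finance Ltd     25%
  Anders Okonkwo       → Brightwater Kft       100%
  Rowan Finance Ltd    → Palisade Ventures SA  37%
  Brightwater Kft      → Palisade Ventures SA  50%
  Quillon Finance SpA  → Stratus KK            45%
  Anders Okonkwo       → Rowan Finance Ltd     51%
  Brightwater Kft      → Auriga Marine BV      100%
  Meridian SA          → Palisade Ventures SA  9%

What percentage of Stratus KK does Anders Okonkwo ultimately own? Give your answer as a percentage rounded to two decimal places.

Anders reaches Stratus along 3 paths.
Via Meridian: 100% × 45% = 45%.
Via Brightwater: 100% × 10% = 10%.
Via Quillon: 98% × 45% = 44.1%.
Total: 45% + 10% + 44.1% = 99.1%.
Rounded: 99.10%.

99.10%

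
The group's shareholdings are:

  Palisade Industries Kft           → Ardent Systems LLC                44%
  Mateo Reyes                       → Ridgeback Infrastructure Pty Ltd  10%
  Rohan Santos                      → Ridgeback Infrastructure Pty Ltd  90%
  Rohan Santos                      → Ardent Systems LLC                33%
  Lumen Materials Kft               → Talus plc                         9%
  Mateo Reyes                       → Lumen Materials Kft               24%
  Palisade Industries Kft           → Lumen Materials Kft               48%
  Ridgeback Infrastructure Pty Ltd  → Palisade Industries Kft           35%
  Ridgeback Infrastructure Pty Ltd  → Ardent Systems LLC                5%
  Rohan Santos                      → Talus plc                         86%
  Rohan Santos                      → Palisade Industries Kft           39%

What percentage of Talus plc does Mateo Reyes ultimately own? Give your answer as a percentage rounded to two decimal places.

Mateo reaches Talus along 2 paths.
Via Ridgeback → Palisade → Lumen: 10% × 35% × 48% × 9% = 0.1512%.
Via Lumen: 24% × 9% = 2.16%.
Total: 0.1512% + 2.16% = 2.3112%.
Rounded: 2.31%.

2.31%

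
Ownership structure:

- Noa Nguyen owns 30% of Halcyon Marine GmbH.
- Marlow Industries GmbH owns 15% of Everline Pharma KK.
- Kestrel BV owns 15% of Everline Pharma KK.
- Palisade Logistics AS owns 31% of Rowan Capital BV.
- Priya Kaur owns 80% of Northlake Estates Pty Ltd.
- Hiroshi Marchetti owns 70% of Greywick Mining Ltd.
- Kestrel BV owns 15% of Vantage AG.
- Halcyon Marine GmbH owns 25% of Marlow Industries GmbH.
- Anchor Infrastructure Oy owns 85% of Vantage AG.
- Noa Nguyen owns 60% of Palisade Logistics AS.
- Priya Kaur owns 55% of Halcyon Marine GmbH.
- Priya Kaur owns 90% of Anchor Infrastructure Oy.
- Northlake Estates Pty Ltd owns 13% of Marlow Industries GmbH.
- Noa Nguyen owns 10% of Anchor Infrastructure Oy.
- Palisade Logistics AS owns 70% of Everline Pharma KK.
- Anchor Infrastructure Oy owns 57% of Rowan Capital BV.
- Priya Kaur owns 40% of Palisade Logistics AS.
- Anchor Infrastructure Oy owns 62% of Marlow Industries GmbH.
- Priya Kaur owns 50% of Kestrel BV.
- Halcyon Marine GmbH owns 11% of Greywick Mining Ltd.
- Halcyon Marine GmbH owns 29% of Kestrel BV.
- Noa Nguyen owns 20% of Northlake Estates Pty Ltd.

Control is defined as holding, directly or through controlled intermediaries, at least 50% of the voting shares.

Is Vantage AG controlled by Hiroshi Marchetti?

Hiroshi holds 70% of Greywick, so Hiroshi controls Greywick.
Neither Hiroshi nor any entity Hiroshi controls holds any voting interest in Vantage.
So Hiroshi does not control Vantage.

No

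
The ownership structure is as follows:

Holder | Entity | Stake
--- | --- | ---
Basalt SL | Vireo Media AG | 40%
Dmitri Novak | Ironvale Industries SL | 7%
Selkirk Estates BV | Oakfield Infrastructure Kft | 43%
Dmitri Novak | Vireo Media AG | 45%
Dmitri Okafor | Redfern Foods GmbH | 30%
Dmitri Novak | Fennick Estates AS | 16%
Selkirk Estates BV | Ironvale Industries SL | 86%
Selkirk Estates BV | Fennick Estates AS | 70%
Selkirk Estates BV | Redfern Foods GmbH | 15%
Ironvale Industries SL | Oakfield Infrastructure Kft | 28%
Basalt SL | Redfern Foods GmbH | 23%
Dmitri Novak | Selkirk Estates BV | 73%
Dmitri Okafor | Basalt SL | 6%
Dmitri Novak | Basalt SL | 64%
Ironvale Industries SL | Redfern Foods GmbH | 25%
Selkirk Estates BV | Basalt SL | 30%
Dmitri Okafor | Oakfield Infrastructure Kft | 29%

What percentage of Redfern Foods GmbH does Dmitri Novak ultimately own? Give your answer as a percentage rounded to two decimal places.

48.15%

Dmitri Novak reaches Redfern along 5 paths.
Via Selkirk: 73% × 15% = 10.95%.
Via Selkirk → Ironvale: 73% × 86% × 25% = 15.695%.
Via Ironvale: 7% × 25% = 1.75%.
Via Selkirk → Basalt: 73% × 30% × 23% = 5.037%.
Via Basalt: 64% × 23% = 14.72%.
Total: 10.95% + 15.695% + 1.75% + 5.037% + 14.72% = 48.152%.
Rounded: 48.15%.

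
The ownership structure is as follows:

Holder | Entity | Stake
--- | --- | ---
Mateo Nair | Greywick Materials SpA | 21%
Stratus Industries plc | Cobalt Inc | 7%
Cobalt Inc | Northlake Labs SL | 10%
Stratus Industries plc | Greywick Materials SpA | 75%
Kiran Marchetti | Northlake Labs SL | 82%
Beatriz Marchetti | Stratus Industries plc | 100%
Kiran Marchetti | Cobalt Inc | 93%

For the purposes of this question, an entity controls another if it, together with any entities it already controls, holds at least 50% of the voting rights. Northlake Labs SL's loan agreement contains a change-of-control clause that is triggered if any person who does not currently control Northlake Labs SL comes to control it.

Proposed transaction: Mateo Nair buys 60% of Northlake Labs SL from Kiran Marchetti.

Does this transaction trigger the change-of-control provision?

Yes

The purchase adds only to Mateo's holdings (Kiran's stake shrinks), so Mateo is the only person who could newly come to control Northlake.
Mateo's largest direct stake is 21% in Greywick, which does not meet the threshold, so Mateo controls no company.
Neither Mateo nor any entity Mateo controls holds any voting interest in Northlake.
So before the transaction, Mateo does not control Northlake.
After the purchase, Mateo holds 60% of Northlake directly, and Kiran's stake falls to 22%.
Mateo holds 60% of Northlake, so Mateo controls Northlake.
Mateo did not control Northlake before and does after, so the clause is triggered.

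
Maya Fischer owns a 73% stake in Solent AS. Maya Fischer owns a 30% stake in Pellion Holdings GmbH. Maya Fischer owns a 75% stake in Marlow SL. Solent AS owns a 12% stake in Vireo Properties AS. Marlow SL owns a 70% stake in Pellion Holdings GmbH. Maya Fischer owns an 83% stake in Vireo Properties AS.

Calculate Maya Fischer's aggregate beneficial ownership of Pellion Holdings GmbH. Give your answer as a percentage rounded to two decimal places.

82.50%

Maya reaches Pellion along 2 paths.
Via Marlow: 75% × 70% = 52.5%.
Direct stake: 30% = 30%.
Total: 52.5% + 30% = 82.5%.
Rounded: 82.50%.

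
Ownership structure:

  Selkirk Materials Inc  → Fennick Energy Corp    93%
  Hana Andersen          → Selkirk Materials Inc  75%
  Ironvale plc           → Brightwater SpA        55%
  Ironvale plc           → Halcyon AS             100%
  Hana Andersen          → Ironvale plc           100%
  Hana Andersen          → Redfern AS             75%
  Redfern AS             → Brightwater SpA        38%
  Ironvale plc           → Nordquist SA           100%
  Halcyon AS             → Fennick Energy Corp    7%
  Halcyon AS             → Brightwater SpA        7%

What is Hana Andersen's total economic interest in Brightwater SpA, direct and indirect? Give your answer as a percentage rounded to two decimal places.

90.50%

Hana reaches Brightwater along 3 paths.
Via Ironvale: 100% × 55% = 55%.
Via Ironvale → Halcyon: 100% × 100% × 7% = 7%.
Via Redfern: 75% × 38% = 28.5%.
Total: 55% + 7% + 28.5% = 90.5%.
Rounded: 90.50%.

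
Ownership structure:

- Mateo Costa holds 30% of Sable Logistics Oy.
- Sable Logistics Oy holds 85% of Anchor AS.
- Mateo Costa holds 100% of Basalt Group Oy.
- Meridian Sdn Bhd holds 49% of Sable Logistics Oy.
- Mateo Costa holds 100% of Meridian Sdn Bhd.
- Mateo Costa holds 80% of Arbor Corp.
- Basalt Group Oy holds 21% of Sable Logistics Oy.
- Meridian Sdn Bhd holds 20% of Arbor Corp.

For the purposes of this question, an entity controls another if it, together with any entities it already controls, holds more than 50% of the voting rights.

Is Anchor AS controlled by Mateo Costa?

Mateo holds 100% of Basalt, so Mateo controls Basalt.
Mateo holds 100% of Meridian, so Mateo controls Meridian.
Meridian and Basalt and Mateo together hold 49% + 21% + 30% = 100% of Sable, so Mateo controls Sable.
Sable holds 85% of Anchor, so Mateo controls Anchor.

Yes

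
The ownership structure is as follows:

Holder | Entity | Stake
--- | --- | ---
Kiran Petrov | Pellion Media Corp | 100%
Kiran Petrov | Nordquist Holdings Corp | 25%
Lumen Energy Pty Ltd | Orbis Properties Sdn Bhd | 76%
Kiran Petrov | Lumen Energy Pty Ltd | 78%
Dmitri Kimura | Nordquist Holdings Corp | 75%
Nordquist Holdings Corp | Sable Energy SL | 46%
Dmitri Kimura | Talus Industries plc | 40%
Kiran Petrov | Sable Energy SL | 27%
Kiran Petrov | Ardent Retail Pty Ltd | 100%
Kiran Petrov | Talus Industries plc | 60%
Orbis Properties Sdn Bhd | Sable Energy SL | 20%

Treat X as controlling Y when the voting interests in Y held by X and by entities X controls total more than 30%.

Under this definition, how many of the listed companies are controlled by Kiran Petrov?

Kiran holds 78% of Lumen, so Kiran controls Lumen.
Kiran holds 100% of Ardent, so Kiran controls Ardent.
Lumen holds 76% of Orbis, so Kiran controls Orbis.
Orbis and Kiran together hold 20% + 27% = 47% of Sable, so Kiran controls Sable.
Kiran holds 60% of Talus, so Kiran controls Talus.
Kiran holds 100% of Pellion, so Kiran controls Pellion.
No other company's threshold is met.
Kiran controls 6 companies.

6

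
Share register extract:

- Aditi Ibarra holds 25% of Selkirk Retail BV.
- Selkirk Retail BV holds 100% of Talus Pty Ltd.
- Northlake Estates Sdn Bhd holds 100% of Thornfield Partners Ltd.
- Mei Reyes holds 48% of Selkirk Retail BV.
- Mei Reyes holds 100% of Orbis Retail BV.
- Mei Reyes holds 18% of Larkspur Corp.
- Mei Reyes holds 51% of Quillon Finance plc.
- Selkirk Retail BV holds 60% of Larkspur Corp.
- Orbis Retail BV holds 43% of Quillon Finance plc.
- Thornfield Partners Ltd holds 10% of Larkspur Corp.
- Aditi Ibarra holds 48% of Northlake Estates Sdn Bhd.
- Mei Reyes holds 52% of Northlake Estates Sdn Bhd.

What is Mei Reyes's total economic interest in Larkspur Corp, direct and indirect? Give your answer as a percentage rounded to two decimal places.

52.00%

Mei reaches Larkspur along 3 paths.
Direct stake: 18% = 18%.
Via Northlake → Thornfield: 52% × 100% × 10% = 5.2%.
Via Selkirk: 48% × 60% = 28.8%.
Total: 18% + 5.2% + 28.8% = 52%.
Rounded: 52.00%.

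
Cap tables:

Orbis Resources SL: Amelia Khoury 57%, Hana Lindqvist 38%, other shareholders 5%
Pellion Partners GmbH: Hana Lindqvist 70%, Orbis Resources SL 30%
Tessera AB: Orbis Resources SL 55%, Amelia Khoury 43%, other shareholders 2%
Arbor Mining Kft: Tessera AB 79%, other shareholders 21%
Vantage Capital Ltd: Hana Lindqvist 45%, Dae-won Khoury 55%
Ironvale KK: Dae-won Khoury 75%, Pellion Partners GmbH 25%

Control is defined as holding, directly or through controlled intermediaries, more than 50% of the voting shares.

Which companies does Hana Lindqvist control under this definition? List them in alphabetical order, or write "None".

Pellion Partners GmbH

Hana holds 70% of Pellion, so Hana controls Pellion.
No other company's threshold is met.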